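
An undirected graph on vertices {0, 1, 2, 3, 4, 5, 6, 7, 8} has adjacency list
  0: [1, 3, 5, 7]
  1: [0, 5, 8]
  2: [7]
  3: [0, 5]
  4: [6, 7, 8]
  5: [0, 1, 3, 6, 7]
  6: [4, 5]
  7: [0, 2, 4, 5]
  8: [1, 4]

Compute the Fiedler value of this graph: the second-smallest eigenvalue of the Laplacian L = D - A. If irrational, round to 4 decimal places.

Reading degrees in the order [0, 1, 2, 3, 4, 5, 6, 7, 8] gives [4, 3, 1, 2, 3, 5, 2, 4, 2]; set D = diag(4, 3, 1, 2, 3, 5, 2, 4, 2) and form L = D - A. Computing the eigenvalues of L and sorting gives [0, 0.7913, 1.2081, 1.6218, 2.7729, 3.1824, 4.6243, 5.4137, 6.3856]. The Fiedler value lambda_2 = 0.7913 is strictly positive, so the graph is connected. There is one zero in the spectrum, matching the 1 component.

0.7913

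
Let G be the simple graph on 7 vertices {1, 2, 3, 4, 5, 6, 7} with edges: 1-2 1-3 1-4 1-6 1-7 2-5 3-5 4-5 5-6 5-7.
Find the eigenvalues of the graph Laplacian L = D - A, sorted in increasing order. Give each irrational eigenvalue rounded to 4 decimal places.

[0, 2, 2, 2, 2, 5, 7]

Each diagonal entry of L is the vertex degree and each off-diagonal entry is -1 where an edge is present, 0 otherwise; in the order [1, 2, 3, 4, 5, 6, 7] the diagonal is [5, 2, 2, 2, 5, 2, 2]. Since every row of L sums to 0, the all-ones vector is in the kernel and 0 is an eigenvalue. The single zero eigenvalue shows the graph is connected. By the matrix-tree theorem the graph has (1/7) * product of the nonzero eigenvalues = 80 spanning trees. The eigenvalues sum to 20, which equals trace(L) = 2|E|.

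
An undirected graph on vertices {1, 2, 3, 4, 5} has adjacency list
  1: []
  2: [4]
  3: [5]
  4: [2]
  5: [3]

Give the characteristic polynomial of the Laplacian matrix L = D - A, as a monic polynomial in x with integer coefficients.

Reading degrees in the order [1, 2, 3, 4, 5] gives [0, 1, 1, 1, 1]; set D = diag(0, 1, 1, 1, 1) and form L = D - A. The eigenvalues of L are [0, 0, 0, 2, 2]; the characteristic polynomial is the product of (x - lambda_i), which multiplies out to x^5 - 4x^4 + 4x^3. Since p(0) = det(-L) = 0, x divides p(x).

x^5 - 4x^4 + 4x^3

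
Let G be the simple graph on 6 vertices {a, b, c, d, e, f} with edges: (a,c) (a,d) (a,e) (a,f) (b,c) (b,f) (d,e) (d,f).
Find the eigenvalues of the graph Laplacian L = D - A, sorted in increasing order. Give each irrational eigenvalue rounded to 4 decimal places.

Each diagonal entry of L is the vertex degree and each off-diagonal entry is -1 where an edge is present, 0 otherwise; in the order [a, b, c, d, e, f] the diagonal is [4, 2, 2, 3, 2, 3]. Diagonalising L (or applying a numerical eigensolver to the 6x6 matrix) gives the spectrum above. The single zero eigenvalue shows the graph is connected. The largest eigenvalue, 5.2784, is at most the vertex count 6.

[0, 1.1088, 2.2954, 3, 4.3174, 5.2784]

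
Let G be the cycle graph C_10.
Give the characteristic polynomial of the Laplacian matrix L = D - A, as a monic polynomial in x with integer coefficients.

x^10 - 20x^9 + 170x^8 - 800x^7 + 2275x^6 - 4004x^5 + 4290x^4 - 2640x^3 + 825x^2 - 100x

The graph has 10 vertices and degree multiset [2, 2, 2, 2, 2, 2, 2, 2, 2, 2]; D is the diagonal matrix of degrees and L = D - A. Computing det(xI - L) by cofactor expansion (or equivalently via sum-over-permutations) gives x^10 - 20x^9 + 170x^8 - 800x^7 + 2275x^6 - 4004x^5 + 4290x^4 - 2640x^3 + 825x^2 - 100x. Since p(0) = det(-L) = 0, x divides p(x). There is one zero in the spectrum, matching the 1 component.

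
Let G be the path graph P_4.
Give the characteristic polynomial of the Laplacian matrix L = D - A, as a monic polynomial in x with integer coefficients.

The graph has 4 vertices and degree multiset [2, 2, 1, 1]; D is the diagonal matrix of degrees and L = D - A. Computing det(xI - L) by cofactor expansion (or equivalently via sum-over-permutations) gives x^4 - 6x^3 + 10x^2 - 4x. Since p(0) = det(-L) = 0, x divides p(x). By the matrix-tree theorem the graph has (1/4) * product of the nonzero eigenvalues = 1 spanning tree.

x^4 - 6x^3 + 10x^2 - 4x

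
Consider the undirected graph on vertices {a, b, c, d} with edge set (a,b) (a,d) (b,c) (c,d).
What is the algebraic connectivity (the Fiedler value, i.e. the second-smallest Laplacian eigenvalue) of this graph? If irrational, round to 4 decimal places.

With the vertex order [a, b, c, d], the degrees are [2, 2, 2, 2], giving D = diag(2, 2, 2, 2) and L = D - A. Computing the eigenvalues of L and sorting gives [0, 2, 2, 4]. The Fiedler value lambda_2 = 2 is strictly positive, so the graph is connected. The eigenvalues sum to 8, which equals trace(L) = 2|E|.

2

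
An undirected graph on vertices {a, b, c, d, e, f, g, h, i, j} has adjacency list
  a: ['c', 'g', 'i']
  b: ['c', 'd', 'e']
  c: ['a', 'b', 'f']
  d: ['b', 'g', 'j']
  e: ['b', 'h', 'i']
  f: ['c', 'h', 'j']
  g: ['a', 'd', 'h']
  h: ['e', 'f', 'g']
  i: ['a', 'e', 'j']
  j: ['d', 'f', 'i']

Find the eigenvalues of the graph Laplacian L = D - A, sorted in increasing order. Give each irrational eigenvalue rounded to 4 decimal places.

[0, 2, 2, 2, 2, 2, 5, 5, 5, 5]

Reading degrees in the order [a, b, c, d, e, f, g, h, i, j] gives [3, 3, 3, 3, 3, 3, 3, 3, 3, 3]; set D = diag(3, 3, 3, 3, 3, 3, 3, 3, 3, 3) and form L = D - A. Diagonalising L (or applying a numerical eigensolver to the 10x10 matrix) gives the spectrum above. There is one zero in the spectrum, matching the 1 component.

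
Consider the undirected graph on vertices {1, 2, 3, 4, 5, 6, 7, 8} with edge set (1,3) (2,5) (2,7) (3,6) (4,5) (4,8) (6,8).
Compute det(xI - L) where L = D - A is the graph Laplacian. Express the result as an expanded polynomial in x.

x^8 - 14x^7 + 78x^6 - 220x^5 + 330x^4 - 252x^3 + 84x^2 - 8x

Each diagonal entry of L is the vertex degree and each off-diagonal entry is -1 where an edge is present, 0 otherwise; in the order [1, 2, 3, 4, 5, 6, 7, 8] the diagonal is [1, 2, 2, 2, 2, 2, 1, 2]. L has integer entries, so p(x) = det(xI - L) has integer coefficients. Expanding the determinant yields x^8 - 14x^7 + 78x^6 - 220x^5 + 330x^4 - 252x^3 + 84x^2 - 8x. Since p(0) = det(-L) = 0, x divides p(x). The eigenvalues sum to 14, which equals trace(L) = 2|E|.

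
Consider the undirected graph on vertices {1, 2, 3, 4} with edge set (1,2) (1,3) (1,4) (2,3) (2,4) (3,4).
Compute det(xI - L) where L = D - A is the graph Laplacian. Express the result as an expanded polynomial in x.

Each diagonal entry of L is the vertex degree and each off-diagonal entry is -1 where an edge is present, 0 otherwise; in the order [1, 2, 3, 4] the diagonal is [3, 3, 3, 3]. Computing det(xI - L) by cofactor expansion (or equivalently via sum-over-permutations) gives x^4 - 12x^3 + 48x^2 - 64x. The constant term is 0 because L is singular (the all-ones vector lies in its kernel).

x^4 - 12x^3 + 48x^2 - 64x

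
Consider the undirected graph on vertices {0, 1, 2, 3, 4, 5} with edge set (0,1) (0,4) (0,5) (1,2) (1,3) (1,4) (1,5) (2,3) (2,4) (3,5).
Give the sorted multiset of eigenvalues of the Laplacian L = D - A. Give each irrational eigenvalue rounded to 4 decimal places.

Each diagonal entry of L is the vertex degree and each off-diagonal entry is -1 where an edge is present, 0 otherwise; in the order [0, 1, 2, 3, 4, 5] the diagonal is [3, 5, 3, 3, 3, 3]. Diagonalising L (or applying a numerical eigensolver to the 6x6 matrix) gives the spectrum above. The eigenvalues sum to 20, which equals trace(L) = 2|E|.

[0, 2.3820, 2.3820, 4.6180, 4.6180, 6]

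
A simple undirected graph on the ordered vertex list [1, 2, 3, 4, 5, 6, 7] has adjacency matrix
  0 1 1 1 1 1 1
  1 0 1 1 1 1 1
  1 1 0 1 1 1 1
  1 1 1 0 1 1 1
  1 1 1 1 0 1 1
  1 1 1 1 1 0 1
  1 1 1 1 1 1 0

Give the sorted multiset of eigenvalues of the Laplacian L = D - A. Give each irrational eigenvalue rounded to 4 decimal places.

[0, 7, 7, 7, 7, 7, 7]

Each diagonal entry of L is the vertex degree and each off-diagonal entry is -1 where an edge is present, 0 otherwise; in the order [1, 2, 3, 4, 5, 6, 7] the diagonal is [6, 6, 6, 6, 6, 6, 6]. L is symmetric positive semidefinite, so every eigenvalue is real and nonnegative. The single zero eigenvalue shows the graph is connected. The eigenvalues sum to 42, which equals trace(L) = 2|E|.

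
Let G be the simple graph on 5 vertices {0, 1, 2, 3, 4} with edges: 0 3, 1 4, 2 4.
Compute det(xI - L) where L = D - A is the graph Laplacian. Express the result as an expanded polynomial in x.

Each diagonal entry of L is the vertex degree and each off-diagonal entry is -1 where an edge is present, 0 otherwise; in the order [0, 1, 2, 3, 4] the diagonal is [1, 1, 1, 1, 2]. The eigenvalues of L are [0, 0, 1, 2, 3]; the characteristic polynomial is the product of (x - lambda_i), which multiplies out to x^5 - 6x^4 + 11x^3 - 6x^2. The constant term is 0 because L is singular (the all-ones vector lies in its kernel). The eigenvalues sum to 6, which equals trace(L) = 2|E|.

x^5 - 6x^4 + 11x^3 - 6x^2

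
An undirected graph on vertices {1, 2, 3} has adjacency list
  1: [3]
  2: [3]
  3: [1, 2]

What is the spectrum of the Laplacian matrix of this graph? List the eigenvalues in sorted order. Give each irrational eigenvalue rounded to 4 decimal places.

[0, 1, 3]

Each diagonal entry of L is the vertex degree and each off-diagonal entry is -1 where an edge is present, 0 otherwise; in the order [1, 2, 3] the diagonal is [1, 1, 2]. L is symmetric positive semidefinite, so every eigenvalue is real and nonnegative. The single zero eigenvalue shows the graph is connected. The largest eigenvalue, 3, is at most the vertex count 3. By the matrix-tree theorem the graph has (1/3) * product of the nonzero eigenvalues = 1 spanning tree.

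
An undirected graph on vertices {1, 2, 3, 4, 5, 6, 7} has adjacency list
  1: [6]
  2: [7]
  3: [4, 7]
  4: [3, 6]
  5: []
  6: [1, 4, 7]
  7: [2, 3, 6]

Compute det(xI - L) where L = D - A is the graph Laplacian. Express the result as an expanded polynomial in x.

Reading degrees in the order [1, 2, 3, 4, 5, 6, 7] gives [1, 1, 2, 2, 0, 3, 3]; set D = diag(1, 1, 2, 2, 0, 3, 3) and form L = D - A. Computing det(xI - L) by cofactor expansion (or equivalently via sum-over-permutations) gives x^7 - 12x^6 + 52x^5 - 100x^4 + 83x^3 - 24x^2. Since p(0) = det(-L) = 0, x divides p(x). There are 2 zeros in the spectrum, matching the 2 components. The largest eigenvalue, 4.8136, is at most the vertex count 7.

x^7 - 12x^6 + 52x^5 - 100x^4 + 83x^3 - 24x^2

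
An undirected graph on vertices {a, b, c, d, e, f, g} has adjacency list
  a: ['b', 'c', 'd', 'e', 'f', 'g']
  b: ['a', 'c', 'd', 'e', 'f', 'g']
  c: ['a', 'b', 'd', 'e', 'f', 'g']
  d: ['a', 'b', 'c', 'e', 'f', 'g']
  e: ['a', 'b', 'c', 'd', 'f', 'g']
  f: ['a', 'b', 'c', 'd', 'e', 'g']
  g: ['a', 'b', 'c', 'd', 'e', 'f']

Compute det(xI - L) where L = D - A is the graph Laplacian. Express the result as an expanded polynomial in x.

x^7 - 42x^6 + 735x^5 - 6860x^4 + 36015x^3 - 100842x^2 + 117649x

With the vertex order [a, b, c, d, e, f, g], the degrees are [6, 6, 6, 6, 6, 6, 6], giving D = diag(6, 6, 6, 6, 6, 6, 6) and L = D - A. L has integer entries, so p(x) = det(xI - L) has integer coefficients. Expanding the determinant yields x^7 - 42x^6 + 735x^5 - 6860x^4 + 36015x^3 - 100842x^2 + 117649x. The constant term is 0 because L is singular (the all-ones vector lies in its kernel). There is one zero in the spectrum, matching the 1 component.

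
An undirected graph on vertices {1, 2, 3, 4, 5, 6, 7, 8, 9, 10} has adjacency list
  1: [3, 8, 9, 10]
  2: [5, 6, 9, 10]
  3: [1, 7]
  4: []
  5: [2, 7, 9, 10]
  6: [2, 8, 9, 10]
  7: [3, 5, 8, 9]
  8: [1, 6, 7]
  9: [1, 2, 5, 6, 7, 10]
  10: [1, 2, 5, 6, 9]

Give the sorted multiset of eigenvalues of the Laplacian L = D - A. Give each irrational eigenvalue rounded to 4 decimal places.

Reading degrees in the order [1, 2, 3, 4, 5, 6, 7, 8, 9, 10] gives [4, 4, 2, 0, 4, 4, 4, 3, 6, 5]; set D = diag(4, 4, 2, 0, 4, 4, 4, 3, 6, 5) and form L = D - A. The multiplicity of 0 as a Laplacian eigenvalue equals the number of connected components. The 2 zero eigenvalues correspond to the 2 connected components. The eigenvalues sum to 36, which equals trace(L) = 2|E|.

[0, 0, 1.5141, 2.5346, 3.3492, 4.0274, 5.1813, 5.5957, 6.3985, 7.3991]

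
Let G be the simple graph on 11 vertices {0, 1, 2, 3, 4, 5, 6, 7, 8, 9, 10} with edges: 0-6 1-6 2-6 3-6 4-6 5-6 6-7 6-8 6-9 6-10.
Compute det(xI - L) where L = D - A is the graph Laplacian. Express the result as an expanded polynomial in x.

x^11 - 20x^10 + 135x^9 - 480x^8 + 1050x^7 - 1512x^6 + 1470x^5 - 960x^4 + 405x^3 - 100x^2 + 11x

With the vertex order [0, 1, 2, 3, 4, 5, 6, 7, 8, 9, 10], the degrees are [1, 1, 1, 1, 1, 1, 10, 1, 1, 1, 1], giving D = diag(1, 1, 1, 1, 1, 1, 10, 1, 1, 1, 1) and L = D - A. L has integer entries, so p(x) = det(xI - L) has integer coefficients. Expanding the determinant yields x^11 - 20x^10 + 135x^9 - 480x^8 + 1050x^7 - 1512x^6 + 1470x^5 - 960x^4 + 405x^3 - 100x^2 + 11x. The constant term is 0 because L is singular (the all-ones vector lies in its kernel). There is one zero in the spectrum, matching the 1 component.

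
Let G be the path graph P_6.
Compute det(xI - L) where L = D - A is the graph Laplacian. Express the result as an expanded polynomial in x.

The graph has 6 vertices and degree multiset [2, 2, 2, 2, 1, 1]; D is the diagonal matrix of degrees and L = D - A. Computing det(xI - L) by cofactor expansion (or equivalently via sum-over-permutations) gives x^6 - 10x^5 + 36x^4 - 56x^3 + 35x^2 - 6x. Since p(0) = det(-L) = 0, x divides p(x). There is one zero in the spectrum, matching the 1 component. The largest eigenvalue, 3.7321, is at most the vertex count 6.

x^6 - 10x^5 + 36x^4 - 56x^3 + 35x^2 - 6x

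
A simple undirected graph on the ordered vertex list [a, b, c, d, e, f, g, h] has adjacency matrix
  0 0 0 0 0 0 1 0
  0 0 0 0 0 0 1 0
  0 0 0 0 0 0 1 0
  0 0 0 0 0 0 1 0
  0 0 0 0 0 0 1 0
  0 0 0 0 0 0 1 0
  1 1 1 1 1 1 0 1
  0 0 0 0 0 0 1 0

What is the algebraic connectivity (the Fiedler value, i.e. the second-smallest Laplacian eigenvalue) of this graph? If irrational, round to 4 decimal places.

Each diagonal entry of L is the vertex degree and each off-diagonal entry is -1 where an edge is present, 0 otherwise; in the order [a, b, c, d, e, f, g, h] the diagonal is [1, 1, 1, 1, 1, 1, 7, 1]. The smallest Laplacian eigenvalue is always 0. The next one, lambda_2 = 1, measures how hard the graph is to disconnect: larger values mean better connectivity. The eigenvalues sum to 14, which equals trace(L) = 2|E|. There is one zero in the spectrum, matching the 1 component.

1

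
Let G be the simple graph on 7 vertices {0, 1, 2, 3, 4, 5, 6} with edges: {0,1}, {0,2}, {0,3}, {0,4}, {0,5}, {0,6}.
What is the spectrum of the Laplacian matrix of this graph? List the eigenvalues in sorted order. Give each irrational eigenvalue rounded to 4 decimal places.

[0, 1, 1, 1, 1, 1, 7]

Each diagonal entry of L is the vertex degree and each off-diagonal entry is -1 where an edge is present, 0 otherwise; in the order [0, 1, 2, 3, 4, 5, 6] the diagonal is [6, 1, 1, 1, 1, 1, 1]. Diagonalising L (or applying a numerical eigensolver to the 7x7 matrix) gives the spectrum above. The single zero eigenvalue shows the graph is connected. By the matrix-tree theorem the graph has (1/7) * product of the nonzero eigenvalues = 1 spanning tree.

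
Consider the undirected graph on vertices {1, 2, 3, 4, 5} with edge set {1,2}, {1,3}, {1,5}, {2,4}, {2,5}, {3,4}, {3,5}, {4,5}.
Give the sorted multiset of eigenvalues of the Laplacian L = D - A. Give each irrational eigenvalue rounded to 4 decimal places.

Each diagonal entry of L is the vertex degree and each off-diagonal entry is -1 where an edge is present, 0 otherwise; in the order [1, 2, 3, 4, 5] the diagonal is [3, 3, 3, 3, 4]. The multiplicity of 0 as a Laplacian eigenvalue equals the number of connected components. The eigenvalues sum to 16, which equals trace(L) = 2|E|. There is one zero in the spectrum, matching the 1 component.

[0, 3, 3, 5, 5]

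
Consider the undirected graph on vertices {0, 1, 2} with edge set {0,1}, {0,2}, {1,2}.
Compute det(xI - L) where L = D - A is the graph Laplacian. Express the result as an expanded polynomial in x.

With the vertex order [0, 1, 2], the degrees are [2, 2, 2], giving D = diag(2, 2, 2) and L = D - A. The eigenvalues of L are [0, 3, 3]; the characteristic polynomial is the product of (x - lambda_i), which multiplies out to x^3 - 6x^2 + 9x. The constant term is 0 because L is singular (the all-ones vector lies in its kernel). There is one zero in the spectrum, matching the 1 component. By the matrix-tree theorem the graph has (1/3) * product of the nonzero eigenvalues = 3 spanning trees.

x^3 - 6x^2 + 9x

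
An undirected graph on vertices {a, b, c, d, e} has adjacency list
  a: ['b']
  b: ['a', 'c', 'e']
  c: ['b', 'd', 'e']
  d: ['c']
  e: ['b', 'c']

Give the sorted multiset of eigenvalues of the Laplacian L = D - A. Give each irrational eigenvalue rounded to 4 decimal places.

[0, 0.6972, 1.3820, 3.6180, 4.3028]

Reading degrees in the order [a, b, c, d, e] gives [1, 3, 3, 1, 2]; set D = diag(1, 3, 3, 1, 2) and form L = D - A. L is symmetric positive semidefinite, so every eigenvalue is real and nonnegative. By the matrix-tree theorem the graph has (1/5) * product of the nonzero eigenvalues = 3 spanning trees.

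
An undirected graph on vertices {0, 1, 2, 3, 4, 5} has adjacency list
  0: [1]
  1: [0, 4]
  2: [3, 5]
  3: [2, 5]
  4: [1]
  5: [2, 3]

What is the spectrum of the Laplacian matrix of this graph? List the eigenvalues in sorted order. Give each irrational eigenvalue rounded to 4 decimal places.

Each diagonal entry of L is the vertex degree and each off-diagonal entry is -1 where an edge is present, 0 otherwise; in the order [0, 1, 2, 3, 4, 5] the diagonal is [1, 2, 2, 2, 1, 2]. The multiplicity of 0 as a Laplacian eigenvalue equals the number of connected components. The 2 zero eigenvalues correspond to the 2 connected components. The eigenvalues sum to 10, which equals trace(L) = 2|E|. There are 2 zeros in the spectrum, matching the 2 components.

[0, 0, 1, 3, 3, 3]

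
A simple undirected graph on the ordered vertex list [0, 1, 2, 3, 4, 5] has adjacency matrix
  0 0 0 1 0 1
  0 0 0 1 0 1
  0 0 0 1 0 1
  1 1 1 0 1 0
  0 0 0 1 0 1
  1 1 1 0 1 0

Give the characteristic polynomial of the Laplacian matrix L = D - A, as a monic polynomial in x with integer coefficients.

x^6 - 16x^5 + 96x^4 - 272x^3 + 368x^2 - 192x

Each diagonal entry of L is the vertex degree and each off-diagonal entry is -1 where an edge is present, 0 otherwise; in the order [0, 1, 2, 3, 4, 5] the diagonal is [2, 2, 2, 4, 2, 4]. The eigenvalues of L are [0, 2, 2, 2, 4, 6]; the characteristic polynomial is the product of (x - lambda_i), which multiplies out to x^6 - 16x^5 + 96x^4 - 272x^3 + 368x^2 - 192x. The constant term is 0 because L is singular (the all-ones vector lies in its kernel). The largest eigenvalue, 6, is at most the vertex count 6.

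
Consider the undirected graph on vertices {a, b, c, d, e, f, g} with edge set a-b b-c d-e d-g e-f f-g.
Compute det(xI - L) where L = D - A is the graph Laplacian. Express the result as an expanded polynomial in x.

x^7 - 12x^6 + 55x^5 - 120x^4 + 124x^3 - 48x^2

Reading degrees in the order [a, b, c, d, e, f, g] gives [1, 2, 1, 2, 2, 2, 2]; set D = diag(1, 2, 1, 2, 2, 2, 2) and form L = D - A. Computing det(xI - L) by cofactor expansion (or equivalently via sum-over-permutations) gives x^7 - 12x^6 + 55x^5 - 120x^4 + 124x^3 - 48x^2. Since p(0) = det(-L) = 0, x divides p(x). The largest eigenvalue, 4, is at most the vertex count 7.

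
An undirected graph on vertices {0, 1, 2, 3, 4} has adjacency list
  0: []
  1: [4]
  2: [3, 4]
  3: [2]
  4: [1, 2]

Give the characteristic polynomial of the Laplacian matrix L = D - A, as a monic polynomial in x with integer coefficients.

With the vertex order [0, 1, 2, 3, 4], the degrees are [0, 1, 2, 1, 2], giving D = diag(0, 1, 2, 1, 2) and L = D - A. L has integer entries, so p(x) = det(xI - L) has integer coefficients. Expanding the determinant yields x^5 - 6x^4 + 10x^3 - 4x^2. Since p(0) = det(-L) = 0, x divides p(x).

x^5 - 6x^4 + 10x^3 - 4x^2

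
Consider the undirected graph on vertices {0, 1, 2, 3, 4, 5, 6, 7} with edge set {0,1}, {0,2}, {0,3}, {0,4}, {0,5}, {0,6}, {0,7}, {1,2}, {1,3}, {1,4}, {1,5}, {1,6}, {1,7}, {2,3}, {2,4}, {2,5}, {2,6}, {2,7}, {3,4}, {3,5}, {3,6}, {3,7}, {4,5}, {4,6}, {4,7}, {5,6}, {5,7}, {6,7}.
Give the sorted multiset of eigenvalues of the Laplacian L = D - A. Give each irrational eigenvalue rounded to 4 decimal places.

[0, 8, 8, 8, 8, 8, 8, 8]

With the vertex order [0, 1, 2, 3, 4, 5, 6, 7], the degrees are [7, 7, 7, 7, 7, 7, 7, 7], giving D = diag(7, 7, 7, 7, 7, 7, 7, 7) and L = D - A. Since every row of L sums to 0, the all-ones vector is in the kernel and 0 is an eigenvalue. The single zero eigenvalue shows the graph is connected. There is one zero in the spectrum, matching the 1 component. The eigenvalues sum to 56, which equals trace(L) = 2|E|.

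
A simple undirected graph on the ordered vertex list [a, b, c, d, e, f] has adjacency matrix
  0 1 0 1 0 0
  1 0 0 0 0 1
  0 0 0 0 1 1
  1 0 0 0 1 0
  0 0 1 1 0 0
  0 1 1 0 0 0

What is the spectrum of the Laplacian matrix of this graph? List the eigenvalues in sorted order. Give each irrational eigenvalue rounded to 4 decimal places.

With the vertex order [a, b, c, d, e, f], the degrees are [2, 2, 2, 2, 2, 2], giving D = diag(2, 2, 2, 2, 2, 2) and L = D - A. Since every row of L sums to 0, the all-ones vector is in the kernel and 0 is an eigenvalue. The single zero eigenvalue shows the graph is connected. The eigenvalues sum to 12, which equals trace(L) = 2|E|. There is one zero in the spectrum, matching the 1 component.

[0, 1, 1, 3, 3, 4]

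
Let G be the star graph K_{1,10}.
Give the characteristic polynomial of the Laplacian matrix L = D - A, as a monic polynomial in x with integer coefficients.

The graph has 11 vertices and degree multiset [10, 1, 1, 1, 1, 1, 1, 1, 1, 1, 1]; D is the diagonal matrix of degrees and L = D - A. The eigenvalues of L are [0, 1, 1, 1, 1, 1, 1, 1, 1, 1, 11]; the characteristic polynomial is the product of (x - lambda_i), which multiplies out to x^11 - 20x^10 + 135x^9 - 480x^8 + 1050x^7 - 1512x^6 + 1470x^5 - 960x^4 + 405x^3 - 100x^2 + 11x. The constant term is 0 because L is singular (the all-ones vector lies in its kernel). There is one zero in the spectrum, matching the 1 component.

x^11 - 20x^10 + 135x^9 - 480x^8 + 1050x^7 - 1512x^6 + 1470x^5 - 960x^4 + 405x^3 - 100x^2 + 11x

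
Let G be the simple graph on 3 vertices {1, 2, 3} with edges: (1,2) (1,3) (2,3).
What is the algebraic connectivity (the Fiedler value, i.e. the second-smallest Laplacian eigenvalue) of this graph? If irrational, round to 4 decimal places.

Each diagonal entry of L is the vertex degree and each off-diagonal entry is -1 where an edge is present, 0 otherwise; in the order [1, 2, 3] the diagonal is [2, 2, 2]. Computing the eigenvalues of L and sorting gives [0, 3, 3]. The Fiedler value lambda_2 = 3 is strictly positive, so the graph is connected. The largest eigenvalue, 3, is at most the vertex count 3. There is one zero in the spectrum, matching the 1 component.

3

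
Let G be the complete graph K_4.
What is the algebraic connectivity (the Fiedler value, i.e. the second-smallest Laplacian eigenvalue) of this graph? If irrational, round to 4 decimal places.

4

The graph has 4 vertices and degree multiset [3, 3, 3, 3]; D is the diagonal matrix of degrees and L = D - A. The sorted Laplacian eigenvalues are [0, 4, 4, 4]; the algebraic connectivity is the second entry, 4. By the matrix-tree theorem the graph has (1/4) * product of the nonzero eigenvalues = 16 spanning trees.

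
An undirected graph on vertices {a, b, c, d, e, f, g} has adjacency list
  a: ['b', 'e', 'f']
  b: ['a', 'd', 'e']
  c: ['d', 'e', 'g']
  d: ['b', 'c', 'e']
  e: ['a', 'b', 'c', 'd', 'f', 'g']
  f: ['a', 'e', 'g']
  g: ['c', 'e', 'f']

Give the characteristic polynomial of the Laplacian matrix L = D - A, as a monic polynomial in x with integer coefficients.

x^7 - 24x^6 + 231x^5 - 1140x^4 + 3036x^3 - 4128x^2 + 2240x

With the vertex order [a, b, c, d, e, f, g], the degrees are [3, 3, 3, 3, 6, 3, 3], giving D = diag(3, 3, 3, 3, 6, 3, 3) and L = D - A. L has integer entries, so p(x) = det(xI - L) has integer coefficients. Expanding the determinant yields x^7 - 24x^6 + 231x^5 - 1140x^4 + 3036x^3 - 4128x^2 + 2240x. The constant term is 0 because L is singular (the all-ones vector lies in its kernel). The eigenvalues sum to 24, which equals trace(L) = 2|E|. There is one zero in the spectrum, matching the 1 component.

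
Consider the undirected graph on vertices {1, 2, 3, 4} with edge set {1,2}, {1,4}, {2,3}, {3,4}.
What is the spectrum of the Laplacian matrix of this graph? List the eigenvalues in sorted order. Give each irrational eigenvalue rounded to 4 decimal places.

Each diagonal entry of L is the vertex degree and each off-diagonal entry is -1 where an edge is present, 0 otherwise; in the order [1, 2, 3, 4] the diagonal is [2, 2, 2, 2]. L is symmetric positive semidefinite, so every eigenvalue is real and nonnegative. The single zero eigenvalue shows the graph is connected. By the matrix-tree theorem the graph has (1/4) * product of the nonzero eigenvalues = 4 spanning trees.

[0, 2, 2, 4]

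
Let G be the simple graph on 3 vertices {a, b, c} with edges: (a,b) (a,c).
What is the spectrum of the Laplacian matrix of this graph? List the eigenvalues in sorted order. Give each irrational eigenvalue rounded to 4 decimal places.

Each diagonal entry of L is the vertex degree and each off-diagonal entry is -1 where an edge is present, 0 otherwise; in the order [a, b, c] the diagonal is [2, 1, 1]. Diagonalising L (or applying a numerical eigensolver to the 3x3 matrix) gives the spectrum above. The eigenvalues sum to 4, which equals trace(L) = 2|E|. By the matrix-tree theorem the graph has (1/3) * product of the nonzero eigenvalues = 1 spanning tree.

[0, 1, 3]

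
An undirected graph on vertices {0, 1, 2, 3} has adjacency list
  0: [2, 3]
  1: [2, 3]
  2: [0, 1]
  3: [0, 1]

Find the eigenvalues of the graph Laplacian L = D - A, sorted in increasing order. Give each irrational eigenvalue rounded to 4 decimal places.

[0, 2, 2, 4]

Each diagonal entry of L is the vertex degree and each off-diagonal entry is -1 where an edge is present, 0 otherwise; in the order [0, 1, 2, 3] the diagonal is [2, 2, 2, 2]. Since every row of L sums to 0, the all-ones vector is in the kernel and 0 is an eigenvalue. The largest eigenvalue, 4, is at most the vertex count 4. There is one zero in the spectrum, matching the 1 component.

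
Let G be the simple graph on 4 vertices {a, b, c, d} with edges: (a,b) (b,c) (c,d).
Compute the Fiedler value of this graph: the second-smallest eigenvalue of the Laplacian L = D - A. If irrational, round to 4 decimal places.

0.5858

Each diagonal entry of L is the vertex degree and each off-diagonal entry is -1 where an edge is present, 0 otherwise; in the order [a, b, c, d] the diagonal is [1, 2, 2, 1]. Computing the eigenvalues of L and sorting gives [0, 0.5858, 2, 3.4142]. The Fiedler value lambda_2 = 0.5858 is strictly positive, so the graph is connected. There is one zero in the spectrum, matching the 1 component. By the matrix-tree theorem the graph has (1/4) * product of the nonzero eigenvalues = 1 spanning tree.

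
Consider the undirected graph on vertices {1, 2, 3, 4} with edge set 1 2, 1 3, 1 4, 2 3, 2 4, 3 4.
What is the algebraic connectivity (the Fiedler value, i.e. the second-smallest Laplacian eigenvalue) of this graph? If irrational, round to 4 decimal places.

Reading degrees in the order [1, 2, 3, 4] gives [3, 3, 3, 3]; set D = diag(3, 3, 3, 3) and form L = D - A. The sorted Laplacian eigenvalues are [0, 4, 4, 4]; the algebraic connectivity is the second entry, 4. There is one zero in the spectrum, matching the 1 component.

4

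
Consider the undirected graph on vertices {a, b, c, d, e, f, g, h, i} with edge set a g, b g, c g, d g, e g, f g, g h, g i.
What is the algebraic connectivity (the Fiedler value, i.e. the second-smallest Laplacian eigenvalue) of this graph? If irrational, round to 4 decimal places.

1

With the vertex order [a, b, c, d, e, f, g, h, i], the degrees are [1, 1, 1, 1, 1, 1, 8, 1, 1], giving D = diag(1, 1, 1, 1, 1, 1, 8, 1, 1) and L = D - A. Computing the eigenvalues of L and sorting gives [0, 1, 1, 1, 1, 1, 1, 1, 9]. The Fiedler value lambda_2 = 1 is strictly positive, so the graph is connected. By the matrix-tree theorem the graph has (1/9) * product of the nonzero eigenvalues = 1 spanning tree.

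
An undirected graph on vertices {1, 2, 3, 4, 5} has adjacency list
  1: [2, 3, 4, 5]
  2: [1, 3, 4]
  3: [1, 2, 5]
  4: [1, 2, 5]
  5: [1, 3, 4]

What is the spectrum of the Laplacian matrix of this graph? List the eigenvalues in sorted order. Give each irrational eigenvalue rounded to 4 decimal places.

Each diagonal entry of L is the vertex degree and each off-diagonal entry is -1 where an edge is present, 0 otherwise; in the order [1, 2, 3, 4, 5] the diagonal is [4, 3, 3, 3, 3]. Since every row of L sums to 0, the all-ones vector is in the kernel and 0 is an eigenvalue. By the matrix-tree theorem the graph has (1/5) * product of the nonzero eigenvalues = 45 spanning trees. There is one zero in the spectrum, matching the 1 component.

[0, 3, 3, 5, 5]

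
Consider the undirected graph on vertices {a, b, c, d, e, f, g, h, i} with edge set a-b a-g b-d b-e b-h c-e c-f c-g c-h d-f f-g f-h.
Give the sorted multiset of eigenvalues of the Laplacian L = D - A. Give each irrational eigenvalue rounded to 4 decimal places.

[0, 0, 1.5617, 1.6972, 2, 2.8614, 4.8202, 5.3028, 5.7566]

With the vertex order [a, b, c, d, e, f, g, h, i], the degrees are [2, 4, 4, 2, 2, 4, 3, 3, 0], giving D = diag(2, 4, 4, 2, 2, 4, 3, 3, 0) and L = D - A. L is symmetric positive semidefinite, so every eigenvalue is real and nonnegative. The 2 zero eigenvalues correspond to the 2 connected components.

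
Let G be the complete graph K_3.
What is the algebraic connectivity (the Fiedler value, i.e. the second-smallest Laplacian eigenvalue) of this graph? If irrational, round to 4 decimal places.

The graph has 3 vertices and degree multiset [2, 2, 2]; D is the diagonal matrix of degrees and L = D - A. The sorted Laplacian eigenvalues are [0, 3, 3]; the algebraic connectivity is the second entry, 3. There is one zero in the spectrum, matching the 1 component. The eigenvalues sum to 6, which equals trace(L) = 2|E|.

3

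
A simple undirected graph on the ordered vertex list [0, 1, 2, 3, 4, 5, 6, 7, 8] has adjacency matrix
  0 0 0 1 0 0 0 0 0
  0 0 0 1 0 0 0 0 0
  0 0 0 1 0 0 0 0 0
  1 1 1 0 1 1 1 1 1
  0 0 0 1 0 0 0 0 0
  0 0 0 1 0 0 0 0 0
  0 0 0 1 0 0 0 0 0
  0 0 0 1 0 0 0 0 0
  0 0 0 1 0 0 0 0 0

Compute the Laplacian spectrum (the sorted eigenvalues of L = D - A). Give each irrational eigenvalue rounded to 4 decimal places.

[0, 1, 1, 1, 1, 1, 1, 1, 9]

Each diagonal entry of L is the vertex degree and each off-diagonal entry is -1 where an edge is present, 0 otherwise; in the order [0, 1, 2, 3, 4, 5, 6, 7, 8] the diagonal is [1, 1, 1, 8, 1, 1, 1, 1, 1]. Since every row of L sums to 0, the all-ones vector is in the kernel and 0 is an eigenvalue.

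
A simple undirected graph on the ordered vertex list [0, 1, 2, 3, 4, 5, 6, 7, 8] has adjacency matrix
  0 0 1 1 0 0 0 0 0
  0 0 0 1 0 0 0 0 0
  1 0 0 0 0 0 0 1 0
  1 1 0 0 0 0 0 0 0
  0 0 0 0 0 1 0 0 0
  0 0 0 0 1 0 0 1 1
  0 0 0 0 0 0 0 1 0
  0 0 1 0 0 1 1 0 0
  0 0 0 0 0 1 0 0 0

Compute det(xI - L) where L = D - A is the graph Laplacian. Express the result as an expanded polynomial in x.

With the vertex order [0, 1, 2, 3, 4, 5, 6, 7, 8], the degrees are [2, 1, 2, 2, 1, 3, 1, 3, 1], giving D = diag(2, 1, 2, 2, 1, 3, 1, 3, 1) and L = D - A. L has integer entries, so p(x) = det(xI - L) has integer coefficients. Expanding the determinant yields x^9 - 16x^8 + 103x^7 - 344x^6 + 642x^5 - 674x^4 + 381x^3 - 102x^2 + 9x. The coefficient of x^8 equals -trace(L) = -16, matching the sum of degrees. There is one zero in the spectrum, matching the 1 component.

x^9 - 16x^8 + 103x^7 - 344x^6 + 642x^5 - 674x^4 + 381x^3 - 102x^2 + 9x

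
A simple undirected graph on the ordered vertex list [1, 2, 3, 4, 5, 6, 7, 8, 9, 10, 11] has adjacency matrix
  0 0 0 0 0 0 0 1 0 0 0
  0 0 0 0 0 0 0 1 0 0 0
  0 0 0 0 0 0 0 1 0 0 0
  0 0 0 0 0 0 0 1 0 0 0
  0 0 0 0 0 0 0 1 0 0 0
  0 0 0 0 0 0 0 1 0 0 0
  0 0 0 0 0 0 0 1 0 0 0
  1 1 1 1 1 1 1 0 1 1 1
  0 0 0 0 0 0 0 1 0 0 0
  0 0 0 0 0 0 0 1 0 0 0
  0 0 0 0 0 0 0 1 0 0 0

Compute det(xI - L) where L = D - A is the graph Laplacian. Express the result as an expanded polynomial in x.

Each diagonal entry of L is the vertex degree and each off-diagonal entry is -1 where an edge is present, 0 otherwise; in the order [1, 2, 3, 4, 5, 6, 7, 8, 9, 10, 11] the diagonal is [1, 1, 1, 1, 1, 1, 1, 10, 1, 1, 1]. L has integer entries, so p(x) = det(xI - L) has integer coefficients. Expanding the determinant yields x^11 - 20x^10 + 135x^9 - 480x^8 + 1050x^7 - 1512x^6 + 1470x^5 - 960x^4 + 405x^3 - 100x^2 + 11x. The coefficient of x^10 equals -trace(L) = -20, matching the sum of degrees. There is one zero in the spectrum, matching the 1 component.

x^11 - 20x^10 + 135x^9 - 480x^8 + 1050x^7 - 1512x^6 + 1470x^5 - 960x^4 + 405x^3 - 100x^2 + 11x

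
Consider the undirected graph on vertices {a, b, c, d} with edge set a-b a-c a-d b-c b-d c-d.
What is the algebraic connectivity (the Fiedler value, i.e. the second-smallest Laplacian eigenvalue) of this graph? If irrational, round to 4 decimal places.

With the vertex order [a, b, c, d], the degrees are [3, 3, 3, 3], giving D = diag(3, 3, 3, 3) and L = D - A. Computing the eigenvalues of L and sorting gives [0, 4, 4, 4]. The Fiedler value lambda_2 = 4 is strictly positive, so the graph is connected.

4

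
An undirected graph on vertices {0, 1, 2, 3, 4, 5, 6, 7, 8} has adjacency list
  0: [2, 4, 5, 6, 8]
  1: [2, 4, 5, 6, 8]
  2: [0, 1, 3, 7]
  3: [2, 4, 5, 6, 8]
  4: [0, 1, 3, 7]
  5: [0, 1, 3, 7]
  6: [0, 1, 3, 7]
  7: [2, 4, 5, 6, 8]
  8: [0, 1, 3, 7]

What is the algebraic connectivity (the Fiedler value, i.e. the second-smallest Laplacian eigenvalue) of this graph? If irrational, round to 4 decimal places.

Each diagonal entry of L is the vertex degree and each off-diagonal entry is -1 where an edge is present, 0 otherwise; in the order [0, 1, 2, 3, 4, 5, 6, 7, 8] the diagonal is [5, 5, 4, 5, 4, 4, 4, 5, 4]. Computing the eigenvalues of L and sorting gives [0, 4, 4, 4, 4, 5, 5, 5, 9]. The Fiedler value lambda_2 = 4 is strictly positive, so the graph is connected. By the matrix-tree theorem the graph has (1/9) * product of the nonzero eigenvalues = 32000 spanning trees.

4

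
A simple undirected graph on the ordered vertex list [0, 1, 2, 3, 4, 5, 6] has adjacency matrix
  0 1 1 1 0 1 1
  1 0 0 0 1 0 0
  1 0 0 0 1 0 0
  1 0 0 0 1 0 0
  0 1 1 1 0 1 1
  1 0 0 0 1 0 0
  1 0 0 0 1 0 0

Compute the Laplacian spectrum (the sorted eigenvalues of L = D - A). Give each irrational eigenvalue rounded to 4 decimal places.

Each diagonal entry of L is the vertex degree and each off-diagonal entry is -1 where an edge is present, 0 otherwise; in the order [0, 1, 2, 3, 4, 5, 6] the diagonal is [5, 2, 2, 2, 5, 2, 2]. Diagonalising L (or applying a numerical eigensolver to the 7x7 matrix) gives the spectrum above. The eigenvalues sum to 20, which equals trace(L) = 2|E|. By the matrix-tree theorem the graph has (1/7) * product of the nonzero eigenvalues = 80 spanning trees.

[0, 2, 2, 2, 2, 5, 7]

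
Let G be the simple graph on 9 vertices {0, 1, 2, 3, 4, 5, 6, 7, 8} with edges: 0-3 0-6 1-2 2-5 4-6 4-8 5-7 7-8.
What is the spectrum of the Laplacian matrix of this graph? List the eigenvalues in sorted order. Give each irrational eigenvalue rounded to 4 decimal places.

[0, 0.1206, 0.4679, 1, 1.6527, 2.3473, 3, 3.5321, 3.8794]

Each diagonal entry of L is the vertex degree and each off-diagonal entry is -1 where an edge is present, 0 otherwise; in the order [0, 1, 2, 3, 4, 5, 6, 7, 8] the diagonal is [2, 1, 2, 1, 2, 2, 2, 2, 2]. L is symmetric positive semidefinite, so every eigenvalue is real and nonnegative. There is one zero in the spectrum, matching the 1 component.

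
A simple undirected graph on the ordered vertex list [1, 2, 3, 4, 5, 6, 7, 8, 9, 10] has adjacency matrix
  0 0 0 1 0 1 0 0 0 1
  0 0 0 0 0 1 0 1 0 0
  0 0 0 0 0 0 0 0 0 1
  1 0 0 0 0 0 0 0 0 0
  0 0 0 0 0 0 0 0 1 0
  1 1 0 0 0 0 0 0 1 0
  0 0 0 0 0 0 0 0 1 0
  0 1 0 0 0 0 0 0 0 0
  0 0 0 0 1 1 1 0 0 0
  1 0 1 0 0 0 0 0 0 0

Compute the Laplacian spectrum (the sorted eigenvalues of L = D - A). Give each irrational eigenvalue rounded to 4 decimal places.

With the vertex order [1, 2, 3, 4, 5, 6, 7, 8, 9, 10], the degrees are [3, 2, 1, 1, 1, 3, 1, 1, 3, 2], giving D = diag(3, 2, 1, 1, 1, 3, 1, 1, 3, 2) and L = D - A. Since every row of L sums to 0, the all-ones vector is in the kernel and 0 is an eigenvalue. By the matrix-tree theorem the graph has (1/10) * product of the nonzero eigenvalues = 1 spanning tree. There is one zero in the spectrum, matching the 1 component.

[0, 0.2076, 0.3326, 0.6394, 1, 1.7049, 2.2883, 3.0761, 3.8552, 4.8958]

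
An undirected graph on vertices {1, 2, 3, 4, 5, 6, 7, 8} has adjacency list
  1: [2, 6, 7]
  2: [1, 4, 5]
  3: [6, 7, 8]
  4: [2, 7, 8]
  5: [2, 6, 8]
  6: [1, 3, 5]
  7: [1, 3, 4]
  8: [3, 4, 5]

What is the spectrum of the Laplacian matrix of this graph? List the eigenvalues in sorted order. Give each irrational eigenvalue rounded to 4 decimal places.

[0, 2, 2, 2, 4, 4, 4, 6]

Reading degrees in the order [1, 2, 3, 4, 5, 6, 7, 8] gives [3, 3, 3, 3, 3, 3, 3, 3]; set D = diag(3, 3, 3, 3, 3, 3, 3, 3) and form L = D - A. L is symmetric positive semidefinite, so every eigenvalue is real and nonnegative. There is one zero in the spectrum, matching the 1 component.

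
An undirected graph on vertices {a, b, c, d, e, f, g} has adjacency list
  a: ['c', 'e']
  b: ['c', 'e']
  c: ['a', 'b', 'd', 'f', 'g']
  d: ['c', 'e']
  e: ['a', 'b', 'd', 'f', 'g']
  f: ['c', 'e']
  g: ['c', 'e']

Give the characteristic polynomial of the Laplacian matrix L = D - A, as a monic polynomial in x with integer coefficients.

x^7 - 20x^6 + 155x^5 - 600x^4 + 1240x^3 - 1312x^2 + 560x

Each diagonal entry of L is the vertex degree and each off-diagonal entry is -1 where an edge is present, 0 otherwise; in the order [a, b, c, d, e, f, g] the diagonal is [2, 2, 5, 2, 5, 2, 2]. Computing det(xI - L) by cofactor expansion (or equivalently via sum-over-permutations) gives x^7 - 20x^6 + 155x^5 - 600x^4 + 1240x^3 - 1312x^2 + 560x. The coefficient of x^6 equals -trace(L) = -20, matching the sum of degrees. By the matrix-tree theorem the graph has (1/7) * product of the nonzero eigenvalues = 80 spanning trees. The largest eigenvalue, 7, is at most the vertex count 7.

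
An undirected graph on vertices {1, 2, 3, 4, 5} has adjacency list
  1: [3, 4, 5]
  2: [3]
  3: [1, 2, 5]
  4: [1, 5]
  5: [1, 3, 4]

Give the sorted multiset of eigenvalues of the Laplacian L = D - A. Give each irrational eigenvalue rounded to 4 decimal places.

[0, 0.8299, 2.6889, 4, 4.4812]

With the vertex order [1, 2, 3, 4, 5], the degrees are [3, 1, 3, 2, 3], giving D = diag(3, 1, 3, 2, 3) and L = D - A. Diagonalising L (or applying a numerical eigensolver to the 5x5 matrix) gives the spectrum above. The single zero eigenvalue shows the graph is connected.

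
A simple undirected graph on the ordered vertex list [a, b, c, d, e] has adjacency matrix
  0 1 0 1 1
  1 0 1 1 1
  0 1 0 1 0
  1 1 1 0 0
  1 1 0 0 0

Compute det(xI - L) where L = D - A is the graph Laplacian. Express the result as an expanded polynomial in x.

Reading degrees in the order [a, b, c, d, e] gives [3, 4, 2, 3, 2]; set D = diag(3, 4, 2, 3, 2) and form L = D - A. L has integer entries, so p(x) = det(xI - L) has integer coefficients. Expanding the determinant yields x^5 - 14x^4 + 70x^3 - 146x^2 + 105x. Since p(0) = det(-L) = 0, x divides p(x). By the matrix-tree theorem the graph has (1/5) * product of the nonzero eigenvalues = 21 spanning trees.

x^5 - 14x^4 + 70x^3 - 146x^2 + 105x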